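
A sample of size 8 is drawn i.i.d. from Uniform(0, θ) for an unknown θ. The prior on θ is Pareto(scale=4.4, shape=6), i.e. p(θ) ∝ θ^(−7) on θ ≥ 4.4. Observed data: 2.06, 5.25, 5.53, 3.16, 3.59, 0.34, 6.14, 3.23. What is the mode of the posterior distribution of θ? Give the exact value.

θ̂_MAP = 6.14

The Uniform(0, θ) likelihood is θ^(−n) for θ ≥ max(xᵢ), zero otherwise. Here max(xᵢ) = 6.14.
Posterior ∝ θ^(−7) · θ^(−8) = θ^(−15) on θ ≥ max(4.4, 6.14) = 6.14.
This density is strictly decreasing in θ, so the posterior mode lies at the lower boundary of the support.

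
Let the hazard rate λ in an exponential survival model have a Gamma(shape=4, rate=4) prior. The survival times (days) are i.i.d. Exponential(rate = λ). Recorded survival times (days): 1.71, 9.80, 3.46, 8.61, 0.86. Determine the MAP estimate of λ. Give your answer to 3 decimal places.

λ̂_MAP = 0.281

The Exponential(rate=λ) likelihood is ∝ λ^n e^(−λΣtᵢ). Here n = 5 and Σtᵢ = 1.71 + 9.80 + 3.46 + 8.61 + 0.86 = 24.44.
Posterior ∝ λ^3e^(−4λ) · λ^5e^(−24.44λ) = λ^8e^(−28.44λ), i.e. Gamma(9, 28.44).
Mode = (a−1)/b = 8/28.44 ≈ 0.281.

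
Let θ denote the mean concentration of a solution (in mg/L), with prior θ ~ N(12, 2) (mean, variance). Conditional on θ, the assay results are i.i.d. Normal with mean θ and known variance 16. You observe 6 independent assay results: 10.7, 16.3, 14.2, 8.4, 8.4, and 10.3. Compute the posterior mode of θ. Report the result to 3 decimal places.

θ̂_MAP = 11.736

n = 6; x̄ = (10.7 + 16.3 + 14.2 + 8.4 + 8.4 + 10.3)/6 = 68.3/6 = 683/60 ≈ 11.3833.
For a Normal prior and Normal likelihood with known variance, the posterior is Normal; its mode equals its mean, the precision-weighted average.
Prior precision 1/σ₀² = 1/2 = 0.5; data precision n/σ² = 6/16 = 0.375.
θ̂ = (0.5·12 + 0.375·(683/60)) / (0.5 + 0.375) = 10.26875/0.875 = 1643/140 ≈ 11.736.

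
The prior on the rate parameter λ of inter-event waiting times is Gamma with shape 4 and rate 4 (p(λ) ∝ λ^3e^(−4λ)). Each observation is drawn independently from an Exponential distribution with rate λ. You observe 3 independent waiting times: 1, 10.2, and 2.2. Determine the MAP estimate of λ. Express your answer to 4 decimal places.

The Exponential(rate=λ) likelihood is ∝ λ^n e^(−λΣtᵢ). Here n = 3 and Σtᵢ = 1 + 10.2 + 2.2 = 13.4.
Posterior ∝ λ^3e^(−4λ) · λ^3e^(−13.4λ) = λ^6e^(−17.4λ), i.e. Gamma(7, 17.4).
Mode = (a−1)/b = 6/17.4 ≈ 0.3448.

λ̂_MAP = 0.3448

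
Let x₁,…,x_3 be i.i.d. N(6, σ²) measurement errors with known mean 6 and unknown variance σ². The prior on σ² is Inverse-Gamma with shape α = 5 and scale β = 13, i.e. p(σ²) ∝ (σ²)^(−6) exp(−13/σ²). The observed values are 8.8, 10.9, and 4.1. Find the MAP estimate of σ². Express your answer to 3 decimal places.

σ̂²_MAP = 4.097

Sum of squared deviations about the known mean: SS = (8.8−6)² + (10.9−6)² + (4.1−6)² = 35.46.
The Normal likelihood contributes (σ²)^(−n/2) exp(−SS/(2σ²)), so the posterior is Inverse-Gamma(α + n/2, β + SS/2) = Inverse-Gamma(6.5, 30.73).
The mode of Inverse-Gamma(a, b) is b/(a+1) = 30.73/7.5 ≈ 4.097.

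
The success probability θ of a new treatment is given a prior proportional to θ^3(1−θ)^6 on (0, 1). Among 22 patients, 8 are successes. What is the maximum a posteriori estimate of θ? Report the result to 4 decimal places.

The prior density ∝ θ^3(1−θ)^6 is the kernel of Beta(4, 7).
Data: 8 successes in 22 trials. The binomial likelihood contributes θ^8(1−θ)^14, so the posterior is Beta(4+8, 7+14) = Beta(12, 21).
For Beta(a, b) with a, b > 1 the mode is (a−1)/(a+b−2) = 11/31 ≈ 0.3548.

θ̂_MAP = 0.3548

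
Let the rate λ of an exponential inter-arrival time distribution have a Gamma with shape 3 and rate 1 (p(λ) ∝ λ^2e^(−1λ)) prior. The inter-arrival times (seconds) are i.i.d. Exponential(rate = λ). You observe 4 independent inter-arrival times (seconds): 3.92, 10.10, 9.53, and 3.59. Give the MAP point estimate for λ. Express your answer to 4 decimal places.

The Exponential(rate=λ) likelihood is ∝ λ^n e^(−λΣtᵢ). Here n = 4 and Σtᵢ = 3.92 + 10.10 + 9.53 + 3.59 = 27.14.
Posterior ∝ λ^2e^(−1λ) · λ^4e^(−27.14λ) = λ^6e^(−28.14λ), i.e. Gamma(7, 28.14).
Mode = (a−1)/b = 6/28.14 ≈ 0.2132.

λ̂_MAP = 0.2132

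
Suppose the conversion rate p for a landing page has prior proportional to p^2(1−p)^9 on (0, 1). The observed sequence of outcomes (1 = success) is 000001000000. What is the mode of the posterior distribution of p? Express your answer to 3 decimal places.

p̂_MAP = 0.130

The prior density ∝ p^2(1−p)^9 is the kernel of Beta(3, 10).
Data: 1 success in 12 trials (from the sequence). The binomial likelihood contributes p(1−p)^11, so the posterior is Beta(3+1, 10+11) = Beta(4, 21).
For Beta(a, b) with a, b > 1 the mode is (a−1)/(a+b−2) = 3/23 ≈ 0.130.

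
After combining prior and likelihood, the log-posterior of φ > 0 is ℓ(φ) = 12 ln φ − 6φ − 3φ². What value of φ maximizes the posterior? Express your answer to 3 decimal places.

ℓ'(φ) = 12/φ − 6 − 6φ. Setting this to zero and multiplying by φ: 6φ² + 6φ − 12 = 0.
φ = (−6 + √(6² + 4·6·12)) / (2·6) = (−6 + √324) / 12 = (−6 + 18)/12 = 1.
ℓ''(φ) = −12/φ² − 6 < 0, confirming a maximum.

φ̂_MAP = 1.000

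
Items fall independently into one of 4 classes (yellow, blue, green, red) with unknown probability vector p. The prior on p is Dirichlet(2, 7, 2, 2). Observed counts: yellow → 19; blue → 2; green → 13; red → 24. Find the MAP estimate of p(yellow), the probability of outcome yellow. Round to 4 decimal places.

MAP estimate of p(yellow) = 0.2985

The posterior is Dirichlet(αᵢ + nᵢ) = Dirichlet(21, 9, 15, 26).
For a Dirichlet(a₁,…,a_K) with all aᵢ > 1, the mode has j-th component (aⱼ − 1)/(Σaᵢ − K).
Here Σaᵢ = 71 and K = 4, so p(yellow) = (21 − 1)/(71 − 4) = 20/67 ≈ 0.2985.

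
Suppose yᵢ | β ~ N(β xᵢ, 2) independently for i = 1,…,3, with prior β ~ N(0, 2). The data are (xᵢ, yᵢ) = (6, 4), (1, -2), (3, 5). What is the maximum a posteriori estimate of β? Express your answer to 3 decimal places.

log p(β | y) = −Σ(yᵢ − βxᵢ)²/(2·2) − β²/(2·2) + const.
Setting the derivative to zero: Σxᵢ(yᵢ − βxᵢ)/2 − β/2 = 0, so β = Σxᵢyᵢ / (Σxᵢ² + σ²/τ²).
Σxᵢyᵢ = 6·4 + 1·(-2) + 3·5 = 37; Σxᵢ² = 46; σ²/τ² = 1.
β̂_MAP = 37 / (46 + 1) = 37/47 ≈ 0.787.

β̂_MAP = 0.787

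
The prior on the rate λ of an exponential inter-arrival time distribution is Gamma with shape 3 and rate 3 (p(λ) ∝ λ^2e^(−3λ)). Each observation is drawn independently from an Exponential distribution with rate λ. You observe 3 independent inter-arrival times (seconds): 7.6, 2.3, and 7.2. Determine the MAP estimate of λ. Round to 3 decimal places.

λ̂_MAP = 0.249

The Exponential(rate=λ) likelihood is ∝ λ^n e^(−λΣtᵢ). Here n = 3 and Σtᵢ = 7.6 + 2.3 + 7.2 = 17.1.
Posterior ∝ λ^2e^(−3λ) · λ^3e^(−17.1λ) = λ^5e^(−20.1λ), i.e. Gamma(6, 20.1).
Mode = (a−1)/b = 5/20.1 ≈ 0.249.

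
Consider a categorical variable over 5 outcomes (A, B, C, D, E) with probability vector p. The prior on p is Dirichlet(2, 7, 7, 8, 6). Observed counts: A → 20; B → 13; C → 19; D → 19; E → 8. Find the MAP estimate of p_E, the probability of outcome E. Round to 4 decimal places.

The posterior is Dirichlet(αᵢ + nᵢ) = Dirichlet(22, 20, 26, 27, 14).
For a Dirichlet(a₁,…,a_K) with all aᵢ > 1, the mode has j-th component (aⱼ − 1)/(Σaᵢ − K).
Here Σaᵢ = 109 and K = 5, so p_E = (14 − 1)/(109 − 5) = 13/104 ≈ 0.1250.

MAP estimate of p_E = 0.1250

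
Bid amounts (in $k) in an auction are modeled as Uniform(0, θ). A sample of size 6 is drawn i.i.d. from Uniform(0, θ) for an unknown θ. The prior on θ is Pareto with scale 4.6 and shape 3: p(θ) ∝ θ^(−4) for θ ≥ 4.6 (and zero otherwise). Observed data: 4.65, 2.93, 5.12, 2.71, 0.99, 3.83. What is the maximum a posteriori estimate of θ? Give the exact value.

The Uniform(0, θ) likelihood is θ^(−n) for θ ≥ max(xᵢ), zero otherwise. Here max(xᵢ) = 5.12.
Posterior ∝ θ^(−4) · θ^(−6) = θ^(−10) on θ ≥ max(4.6, 5.12) = 5.12.
This density is strictly decreasing in θ, so the posterior mode lies at the lower boundary of the support.

θ̂_MAP = 5.12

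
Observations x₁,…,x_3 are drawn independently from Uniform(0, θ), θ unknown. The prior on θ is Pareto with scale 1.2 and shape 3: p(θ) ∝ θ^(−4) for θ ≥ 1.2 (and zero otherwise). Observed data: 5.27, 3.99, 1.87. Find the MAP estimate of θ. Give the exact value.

The Uniform(0, θ) likelihood is θ^(−n) for θ ≥ max(xᵢ), zero otherwise. Here max(xᵢ) = 5.27.
Posterior ∝ θ^(−4) · θ^(−3) = θ^(−7) on θ ≥ max(1.2, 5.27) = 5.27.
This density is strictly decreasing in θ, so the posterior mode lies at the lower boundary of the support.

θ̂_MAP = 5.27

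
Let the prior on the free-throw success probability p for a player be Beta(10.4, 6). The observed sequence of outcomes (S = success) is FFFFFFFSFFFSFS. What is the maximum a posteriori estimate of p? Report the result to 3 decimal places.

Prior: Beta(10.4, 6).
Data: 3 successes in 14 trials (from the sequence). The binomial likelihood contributes p^3(1−p)^11, so the posterior is Beta(10.4+3, 6+11) = Beta(13.4, 17).
For Beta(a, b) with a, b > 1 the mode is (a−1)/(a+b−2) = 12.4/28.4 ≈ 0.437.

p̂_MAP = 0.437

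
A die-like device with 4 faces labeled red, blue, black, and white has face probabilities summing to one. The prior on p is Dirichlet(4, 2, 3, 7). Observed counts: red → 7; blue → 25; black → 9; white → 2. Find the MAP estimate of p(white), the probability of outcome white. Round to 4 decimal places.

MAP estimate of p(white) = 0.1455

The posterior is Dirichlet(αᵢ + nᵢ) = Dirichlet(11, 27, 12, 9).
For a Dirichlet(a₁,…,a_K) with all aᵢ > 1, the mode has j-th component (aⱼ − 1)/(Σaᵢ − K).
Here Σaᵢ = 59 and K = 4, so p(white) = (9 − 1)/(59 − 4) = 8/55 ≈ 0.1455.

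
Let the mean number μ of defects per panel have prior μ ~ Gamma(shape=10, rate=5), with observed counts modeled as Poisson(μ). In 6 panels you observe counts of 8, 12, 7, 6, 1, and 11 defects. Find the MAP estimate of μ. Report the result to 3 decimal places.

Σxᵢ = 8+12+7+6+1+11 = 45, with n = 6.
Posterior ∝ μ^9e^(−5μ) · μ^45e^(−6μ) = μ^54e^(−11μ), i.e. Gamma(shape=55, rate=11).
The mode of a Gamma(a, b) with a ≥ 1 (shape–rate) is (a−1)/b = 54/11 ≈ 4.909.

μ̂_MAP = 4.909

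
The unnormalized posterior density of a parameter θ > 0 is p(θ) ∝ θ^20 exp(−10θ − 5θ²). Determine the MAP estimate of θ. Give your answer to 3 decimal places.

θ̂_MAP = 1.000

ℓ'(θ) = 20/θ − 10 − 10θ. Setting this to zero and multiplying by θ: 10θ² + 10θ − 20 = 0.
θ = (−10 + √(10² + 4·10·20)) / (2·10) = (−10 + √900) / 20 = (−10 + 30)/20 = 1.
ℓ''(θ) = −20/θ² − 10 < 0, confirming a maximum.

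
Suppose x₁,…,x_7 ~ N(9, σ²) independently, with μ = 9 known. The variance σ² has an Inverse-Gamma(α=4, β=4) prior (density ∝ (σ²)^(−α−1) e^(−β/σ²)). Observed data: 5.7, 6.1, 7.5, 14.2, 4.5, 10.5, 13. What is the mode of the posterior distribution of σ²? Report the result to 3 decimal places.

Sum of squared deviations about the known mean: SS = (5.7−9)² + (6.1−9)² + (7.5−9)² + (14.2−9)² + (4.5−9)² + (10.5−9)² + (13−9)² = 87.09.
The Normal likelihood contributes (σ²)^(−n/2) exp(−SS/(2σ²)), so the posterior is Inverse-Gamma(α + n/2, β + SS/2) = Inverse-Gamma(7.5, 47.545).
The mode of Inverse-Gamma(a, b) is b/(a+1) = 47.545/8.5 ≈ 5.594.

σ̂²_MAP = 5.594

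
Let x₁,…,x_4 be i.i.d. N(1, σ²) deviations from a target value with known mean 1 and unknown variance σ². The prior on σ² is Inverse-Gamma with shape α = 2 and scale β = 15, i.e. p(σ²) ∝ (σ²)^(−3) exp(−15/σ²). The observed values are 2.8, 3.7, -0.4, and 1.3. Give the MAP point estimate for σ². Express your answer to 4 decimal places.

σ̂²_MAP = 4.2580

Sum of squared deviations about the known mean: SS = (2.8−1)² + (3.7−1)² + (-0.4−1)² + (1.3−1)² = 12.58.
The Normal likelihood contributes (σ²)^(−n/2) exp(−SS/(2σ²)), so the posterior is Inverse-Gamma(α + n/2, β + SS/2) = Inverse-Gamma(4, 21.29).
The mode of Inverse-Gamma(a, b) is b/(a+1) = 21.29/5 ≈ 4.2580.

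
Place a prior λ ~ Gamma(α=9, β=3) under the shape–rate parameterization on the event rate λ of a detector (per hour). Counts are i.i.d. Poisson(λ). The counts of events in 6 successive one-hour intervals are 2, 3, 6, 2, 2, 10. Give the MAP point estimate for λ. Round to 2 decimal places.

λ̂_MAP = 3.67

Σxᵢ = 2+3+6+2+2+10 = 25, with n = 6.
Posterior ∝ λ^8e^(−3λ) · λ^25e^(−6λ) = λ^33e^(−9λ), i.e. Gamma(shape=34, rate=9).
The mode of a Gamma(a, b) with a ≥ 1 (shape–rate) is (a−1)/b = 33/9 ≈ 3.67.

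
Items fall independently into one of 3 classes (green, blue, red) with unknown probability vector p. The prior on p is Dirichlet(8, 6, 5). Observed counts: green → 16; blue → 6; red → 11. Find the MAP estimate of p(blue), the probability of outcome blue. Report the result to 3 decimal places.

MAP estimate of p(blue) = 0.224

The posterior is Dirichlet(αᵢ + nᵢ) = Dirichlet(24, 12, 16).
For a Dirichlet(a₁,…,a_K) with all aᵢ > 1, the mode has j-th component (aⱼ − 1)/(Σaᵢ − K).
Here Σaᵢ = 52 and K = 3, so p(blue) = (12 − 1)/(52 − 3) = 11/49 ≈ 0.224.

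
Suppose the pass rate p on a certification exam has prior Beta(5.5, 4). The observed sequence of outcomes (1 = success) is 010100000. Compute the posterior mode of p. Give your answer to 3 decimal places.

p̂_MAP = 0.394

Prior: Beta(5.5, 4).
Data: 2 successes in 9 trials (from the sequence). The binomial likelihood contributes p^2(1−p)^7, so the posterior is Beta(5.5+2, 4+7) = Beta(7.5, 11).
For Beta(a, b) with a, b > 1 the mode is (a−1)/(a+b−2) = 6.5/16.5 ≈ 0.394.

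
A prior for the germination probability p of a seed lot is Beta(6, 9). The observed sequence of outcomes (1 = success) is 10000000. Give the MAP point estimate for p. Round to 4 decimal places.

p̂_MAP = 0.2857

Prior: Beta(6, 9).
Data: 1 success in 8 trials (from the sequence). The binomial likelihood contributes p(1−p)^7, so the posterior is Beta(6+1, 9+7) = Beta(7, 16).
For Beta(a, b) with a, b > 1 the mode is (a−1)/(a+b−2) = 6/21 ≈ 0.2857.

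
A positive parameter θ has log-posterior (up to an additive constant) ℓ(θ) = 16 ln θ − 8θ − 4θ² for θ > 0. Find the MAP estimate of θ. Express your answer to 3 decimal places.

ℓ'(θ) = 16/θ − 8 − 8θ. Setting this to zero and multiplying by θ: 8θ² + 8θ − 16 = 0.
θ = (−8 + √(8² + 4·8·16)) / (2·8) = (−8 + √576) / 16 = (−8 + 24)/16 = 1.
ℓ''(θ) = −16/θ² − 8 < 0, confirming a maximum.

θ̂_MAP = 1.000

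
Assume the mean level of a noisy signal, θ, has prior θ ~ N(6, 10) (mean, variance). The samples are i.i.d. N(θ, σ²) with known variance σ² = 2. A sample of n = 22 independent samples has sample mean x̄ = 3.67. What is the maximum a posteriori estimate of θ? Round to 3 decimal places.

n = 22, x̄ = 3.67.
For a Normal prior and Normal likelihood with known variance, the posterior is Normal; its mode equals its mean, the precision-weighted average.
Prior precision 1/σ₀² = 1/10 = 0.1; data precision n/σ² = 22/2 = 11.
θ̂ = (0.1·6 + 11·3.67) / (0.1 + 11) = 40.97/11.1 = 4097/1110 ≈ 3.691.

θ̂_MAP = 3.691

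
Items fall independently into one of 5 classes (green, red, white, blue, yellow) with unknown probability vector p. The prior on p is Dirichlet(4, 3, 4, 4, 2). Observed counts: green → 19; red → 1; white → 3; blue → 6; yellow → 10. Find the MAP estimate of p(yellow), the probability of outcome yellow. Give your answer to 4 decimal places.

The posterior is Dirichlet(αᵢ + nᵢ) = Dirichlet(23, 4, 7, 10, 12).
For a Dirichlet(a₁,…,a_K) with all aᵢ > 1, the mode has j-th component (aⱼ − 1)/(Σaᵢ − K).
Here Σaᵢ = 56 and K = 5, so p(yellow) = (12 − 1)/(56 − 5) = 11/51 ≈ 0.2157.

MAP estimate of p(yellow) = 0.2157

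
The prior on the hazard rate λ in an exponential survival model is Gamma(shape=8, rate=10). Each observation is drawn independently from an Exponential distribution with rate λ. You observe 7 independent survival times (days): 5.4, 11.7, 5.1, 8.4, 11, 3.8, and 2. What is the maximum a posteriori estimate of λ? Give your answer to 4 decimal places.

λ̂_MAP = 0.2439

The Exponential(rate=λ) likelihood is ∝ λ^n e^(−λΣtᵢ). Here n = 7 and Σtᵢ = 5.4 + 11.7 + 5.1 + 8.4 + 11 + 3.8 + 2 = 47.4.
Posterior ∝ λ^7e^(−10λ) · λ^7e^(−47.4λ) = λ^14e^(−57.4λ), i.e. Gamma(15, 57.4).
Mode = (a−1)/b = 14/57.4 ≈ 0.2439.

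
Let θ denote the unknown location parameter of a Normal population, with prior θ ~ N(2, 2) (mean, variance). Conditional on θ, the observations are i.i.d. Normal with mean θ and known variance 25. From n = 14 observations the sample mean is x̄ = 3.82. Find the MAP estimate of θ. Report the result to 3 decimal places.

n = 14, x̄ = 3.82.
For a Normal prior and Normal likelihood with known variance, the posterior is Normal; its mode equals its mean, the precision-weighted average.
Prior precision 1/σ₀² = 1/2 = 0.5; data precision n/σ² = 14/25 = 0.56.
θ̂ = (0.5·2 + 0.56·3.82) / (0.5 + 0.56) = 3.1392/1.06 = 3924/1325 ≈ 2.962.

θ̂_MAP = 2.962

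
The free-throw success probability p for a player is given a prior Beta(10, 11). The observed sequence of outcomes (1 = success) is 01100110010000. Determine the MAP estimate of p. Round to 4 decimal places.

p̂_MAP = 0.4242

Prior: Beta(10, 11).
Data: 5 successes in 14 trials (from the sequence). The binomial likelihood contributes p^5(1−p)^9, so the posterior is Beta(10+5, 11+9) = Beta(15, 20).
For Beta(a, b) with a, b > 1 the mode is (a−1)/(a+b−2) = 14/33 ≈ 0.4242.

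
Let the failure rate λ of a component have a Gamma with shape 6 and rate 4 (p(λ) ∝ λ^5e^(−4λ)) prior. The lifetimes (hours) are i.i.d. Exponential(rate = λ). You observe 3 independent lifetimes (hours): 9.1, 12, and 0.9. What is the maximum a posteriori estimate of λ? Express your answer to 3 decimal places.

λ̂_MAP = 0.308

The Exponential(rate=λ) likelihood is ∝ λ^n e^(−λΣtᵢ). Here n = 3 and Σtᵢ = 9.1 + 12 + 0.9 = 22.
Posterior ∝ λ^5e^(−4λ) · λ^3e^(−22λ) = λ^8e^(−26λ), i.e. Gamma(9, 26).
Mode = (a−1)/b = 8/26 ≈ 0.308.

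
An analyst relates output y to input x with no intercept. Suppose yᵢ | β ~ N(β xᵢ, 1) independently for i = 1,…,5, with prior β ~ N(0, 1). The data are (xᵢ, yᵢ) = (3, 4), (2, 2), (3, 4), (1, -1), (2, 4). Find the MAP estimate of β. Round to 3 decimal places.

β̂_MAP = 1.250

log p(β | y) = −Σ(yᵢ − βxᵢ)²/(2·1) − β²/(2·1) + const.
Setting the derivative to zero: Σxᵢ(yᵢ − βxᵢ)/1 − β/1 = 0, so β = Σxᵢyᵢ / (Σxᵢ² + σ²/τ²).
Σxᵢyᵢ = 3·4 + 2·2 + 3·4 + 1·(-1) + 2·4 = 35; Σxᵢ² = 27; σ²/τ² = 1.
β̂_MAP = 35 / (27 + 1) = 35/28 ≈ 1.250.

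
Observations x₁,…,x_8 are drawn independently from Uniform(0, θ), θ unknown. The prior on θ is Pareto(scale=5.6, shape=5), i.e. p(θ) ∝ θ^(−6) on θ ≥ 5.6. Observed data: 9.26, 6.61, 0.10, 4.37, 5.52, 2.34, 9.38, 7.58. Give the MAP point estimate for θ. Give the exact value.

The Uniform(0, θ) likelihood is θ^(−n) for θ ≥ max(xᵢ), zero otherwise. Here max(xᵢ) = 9.38.
Posterior ∝ θ^(−6) · θ^(−8) = θ^(−14) on θ ≥ max(5.6, 9.38) = 9.38.
This density is strictly decreasing in θ, so the posterior mode lies at the lower boundary of the support.

θ̂_MAP = 9.38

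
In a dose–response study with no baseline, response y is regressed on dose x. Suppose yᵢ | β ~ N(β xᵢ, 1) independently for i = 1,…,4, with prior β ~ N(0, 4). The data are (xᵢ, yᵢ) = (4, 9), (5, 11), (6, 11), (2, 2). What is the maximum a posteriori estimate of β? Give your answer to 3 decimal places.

β̂_MAP = 1.982

log p(β | y) = −Σ(yᵢ − βxᵢ)²/(2·1) − β²/(2·4) + const.
Setting the derivative to zero: Σxᵢ(yᵢ − βxᵢ)/1 − β/4 = 0, so β = Σxᵢyᵢ / (Σxᵢ² + σ²/τ²).
Σxᵢyᵢ = 4·9 + 5·11 + 6·11 + 2·2 = 161; Σxᵢ² = 81; σ²/τ² = 0.25.
β̂_MAP = 161 / (81 + 0.25) = 161/81.25 ≈ 1.982.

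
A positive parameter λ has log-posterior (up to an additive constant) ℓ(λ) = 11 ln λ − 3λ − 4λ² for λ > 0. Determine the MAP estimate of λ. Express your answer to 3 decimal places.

ℓ'(λ) = 11/λ − 3 − 8λ. Setting this to zero and multiplying by λ: 8λ² + 3λ − 11 = 0.
λ = (−3 + √(3² + 4·8·11)) / (2·8) = (−3 + √361) / 16 = (−3 + 19)/16 = 1.
ℓ''(λ) = −11/λ² − 8 < 0, confirming a maximum.

λ̂_MAP = 1.000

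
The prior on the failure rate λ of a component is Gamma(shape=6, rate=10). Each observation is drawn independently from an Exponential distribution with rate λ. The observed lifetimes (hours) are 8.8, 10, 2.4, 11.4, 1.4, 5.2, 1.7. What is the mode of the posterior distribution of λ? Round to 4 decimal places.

λ̂_MAP = 0.2358

The Exponential(rate=λ) likelihood is ∝ λ^n e^(−λΣtᵢ). Here n = 7 and Σtᵢ = 8.8 + 10 + 2.4 + 11.4 + 1.4 + 5.2 + 1.7 = 40.9.
Posterior ∝ λ^5e^(−10λ) · λ^7e^(−40.9λ) = λ^12e^(−50.9λ), i.e. Gamma(13, 50.9).
Mode = (a−1)/b = 12/50.9 ≈ 0.2358.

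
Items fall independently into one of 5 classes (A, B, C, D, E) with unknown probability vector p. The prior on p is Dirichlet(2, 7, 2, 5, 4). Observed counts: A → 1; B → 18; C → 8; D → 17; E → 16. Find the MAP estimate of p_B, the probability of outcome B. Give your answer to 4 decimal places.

MAP estimate of p_B = 0.3200

The posterior is Dirichlet(αᵢ + nᵢ) = Dirichlet(3, 25, 10, 22, 20).
For a Dirichlet(a₁,…,a_K) with all aᵢ > 1, the mode has j-th component (aⱼ − 1)/(Σaᵢ − K).
Here Σaᵢ = 80 and K = 5, so p_B = (25 − 1)/(80 − 5) = 24/75 ≈ 0.3200.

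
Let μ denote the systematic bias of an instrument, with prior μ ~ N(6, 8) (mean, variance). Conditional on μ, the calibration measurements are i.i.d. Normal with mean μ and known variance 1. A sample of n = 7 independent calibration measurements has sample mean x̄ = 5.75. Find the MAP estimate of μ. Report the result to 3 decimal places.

n = 7, x̄ = 5.75.
For a Normal prior and Normal likelihood with known variance, the posterior is Normal; its mode equals its mean, the precision-weighted average.
Prior precision 1/σ₀² = 1/8 = 0.125; data precision n/σ² = 7/1 = 7.
μ̂ = (0.125·6 + 7·5.75) / (0.125 + 7) = 41/7.125 = 328/57 ≈ 5.754.

μ̂_MAP = 5.754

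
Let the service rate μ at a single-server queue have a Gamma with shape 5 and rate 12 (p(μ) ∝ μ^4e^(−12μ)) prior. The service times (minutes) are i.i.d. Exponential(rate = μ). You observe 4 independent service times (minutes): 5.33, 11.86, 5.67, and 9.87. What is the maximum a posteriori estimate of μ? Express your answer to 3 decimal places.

μ̂_MAP = 0.179

The Exponential(rate=μ) likelihood is ∝ μ^n e^(−μΣtᵢ). Here n = 4 and Σtᵢ = 5.33 + 11.86 + 5.67 + 9.87 = 32.73.
Posterior ∝ μ^4e^(−12μ) · μ^4e^(−32.73μ) = μ^8e^(−44.73μ), i.e. Gamma(9, 44.73).
Mode = (a−1)/b = 8/44.73 ≈ 0.179.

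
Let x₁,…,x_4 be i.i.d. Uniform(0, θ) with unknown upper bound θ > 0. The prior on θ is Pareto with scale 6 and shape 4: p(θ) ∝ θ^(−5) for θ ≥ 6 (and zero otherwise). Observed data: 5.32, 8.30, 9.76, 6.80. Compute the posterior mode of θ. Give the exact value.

θ̂_MAP = 9.76

The Uniform(0, θ) likelihood is θ^(−n) for θ ≥ max(xᵢ), zero otherwise. Here max(xᵢ) = 9.76.
Posterior ∝ θ^(−5) · θ^(−4) = θ^(−9) on θ ≥ max(6, 9.76) = 9.76.
This density is strictly decreasing in θ, so the posterior mode lies at the lower boundary of the support.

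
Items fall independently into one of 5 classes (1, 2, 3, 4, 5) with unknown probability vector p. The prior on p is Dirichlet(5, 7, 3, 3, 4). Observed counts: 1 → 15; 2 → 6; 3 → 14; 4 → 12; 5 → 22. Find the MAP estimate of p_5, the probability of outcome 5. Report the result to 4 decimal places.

The posterior is Dirichlet(αᵢ + nᵢ) = Dirichlet(20, 13, 17, 15, 26).
For a Dirichlet(a₁,…,a_K) with all aᵢ > 1, the mode has j-th component (aⱼ − 1)/(Σaᵢ − K).
Here Σaᵢ = 91 and K = 5, so p_5 = (26 − 1)/(91 − 5) = 25/86 ≈ 0.2907.

MAP estimate: 0.2907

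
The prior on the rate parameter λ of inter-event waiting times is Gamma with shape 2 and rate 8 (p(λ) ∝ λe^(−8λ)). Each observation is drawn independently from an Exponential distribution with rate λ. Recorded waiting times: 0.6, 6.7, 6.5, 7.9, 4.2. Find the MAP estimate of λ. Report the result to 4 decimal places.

λ̂_MAP = 0.1770

The Exponential(rate=λ) likelihood is ∝ λ^n e^(−λΣtᵢ). Here n = 5 and Σtᵢ = 0.6 + 6.7 + 6.5 + 7.9 + 4.2 = 25.9.
Posterior ∝ λe^(−8λ) · λ^5e^(−25.9λ) = λ^6e^(−33.9λ), i.e. Gamma(7, 33.9).
Mode = (a−1)/b = 6/33.9 ≈ 0.1770.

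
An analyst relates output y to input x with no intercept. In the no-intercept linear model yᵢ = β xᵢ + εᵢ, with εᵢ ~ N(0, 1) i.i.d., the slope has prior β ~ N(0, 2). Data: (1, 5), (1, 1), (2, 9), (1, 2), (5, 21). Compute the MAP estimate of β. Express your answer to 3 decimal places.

β̂_MAP = 4.031

log p(β | y) = −Σ(yᵢ − βxᵢ)²/(2·1) − β²/(2·2) + const.
Setting the derivative to zero: Σxᵢ(yᵢ − βxᵢ)/1 − β/2 = 0, so β = Σxᵢyᵢ / (Σxᵢ² + σ²/τ²).
Σxᵢyᵢ = 1·5 + 1·1 + 2·9 + 1·2 + 5·21 = 131; Σxᵢ² = 32; σ²/τ² = 0.5.
β̂_MAP = 131 / (32 + 0.5) = 131/32.5 ≈ 4.031.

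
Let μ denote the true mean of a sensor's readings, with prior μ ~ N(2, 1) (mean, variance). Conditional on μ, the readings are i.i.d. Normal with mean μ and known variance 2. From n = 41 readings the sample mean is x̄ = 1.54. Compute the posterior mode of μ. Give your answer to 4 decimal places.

μ̂_MAP = 1.5614

n = 41, x̄ = 1.54.
For a Normal prior and Normal likelihood with known variance, the posterior is Normal; its mode equals its mean, the precision-weighted average.
Prior precision 1/σ₀² = 1/1 = 1; data precision n/σ² = 41/2 = 20.5.
μ̂ = (1·2 + 20.5·1.54) / (1 + 20.5) = 33.57/21.5 = 3357/2150 ≈ 1.5614.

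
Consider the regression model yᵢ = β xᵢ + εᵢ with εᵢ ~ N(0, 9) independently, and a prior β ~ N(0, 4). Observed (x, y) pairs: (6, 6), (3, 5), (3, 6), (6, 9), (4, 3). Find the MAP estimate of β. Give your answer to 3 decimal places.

β̂_MAP = 1.247

log p(β | y) = −Σ(yᵢ − βxᵢ)²/(2·9) − β²/(2·4) + const.
Setting the derivative to zero: Σxᵢ(yᵢ − βxᵢ)/9 − β/4 = 0, so β = Σxᵢyᵢ / (Σxᵢ² + σ²/τ²).
Σxᵢyᵢ = 6·6 + 3·5 + 3·6 + 6·9 + 4·3 = 135; Σxᵢ² = 106; σ²/τ² = 2.25.
β̂_MAP = 135 / (106 + 2.25) = 135/108.25 ≈ 1.247.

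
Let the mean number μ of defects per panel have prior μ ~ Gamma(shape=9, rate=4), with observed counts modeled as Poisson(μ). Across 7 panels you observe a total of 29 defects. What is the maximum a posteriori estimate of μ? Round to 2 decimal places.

Σxᵢ = 29, n = 7.
Posterior ∝ μ^8e^(−4μ) · μ^29e^(−7μ) = μ^37e^(−11μ), i.e. Gamma(shape=38, rate=11).
The mode of a Gamma(a, b) with a ≥ 1 (shape–rate) is (a−1)/b = 37/11 ≈ 3.36.

μ̂_MAP = 3.36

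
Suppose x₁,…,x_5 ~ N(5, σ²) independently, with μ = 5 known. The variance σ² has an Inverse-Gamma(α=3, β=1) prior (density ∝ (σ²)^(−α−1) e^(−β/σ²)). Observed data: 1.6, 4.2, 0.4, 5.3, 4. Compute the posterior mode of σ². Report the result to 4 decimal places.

Sum of squared deviations about the known mean: SS = (1.6−5)² + (4.2−5)² + (0.4−5)² + (5.3−5)² + (4−5)² = 34.45.
The Normal likelihood contributes (σ²)^(−n/2) exp(−SS/(2σ²)), so the posterior is Inverse-Gamma(α + n/2, β + SS/2) = Inverse-Gamma(5.5, 18.225).
The mode of Inverse-Gamma(a, b) is b/(a+1) = 18.225/6.5 ≈ 2.8038.

σ̂²_MAP = 2.8038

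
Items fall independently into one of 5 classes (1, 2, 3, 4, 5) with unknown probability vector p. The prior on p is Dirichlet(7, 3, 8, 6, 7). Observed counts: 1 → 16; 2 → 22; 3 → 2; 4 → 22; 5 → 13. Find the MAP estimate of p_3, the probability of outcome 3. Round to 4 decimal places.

MAP estimate: 0.0891

The posterior is Dirichlet(αᵢ + nᵢ) = Dirichlet(23, 25, 10, 28, 20).
For a Dirichlet(a₁,…,a_K) with all aᵢ > 1, the mode has j-th component (aⱼ − 1)/(Σaᵢ − K).
Here Σaᵢ = 106 and K = 5, so p_3 = (10 − 1)/(106 − 5) = 9/101 ≈ 0.0891.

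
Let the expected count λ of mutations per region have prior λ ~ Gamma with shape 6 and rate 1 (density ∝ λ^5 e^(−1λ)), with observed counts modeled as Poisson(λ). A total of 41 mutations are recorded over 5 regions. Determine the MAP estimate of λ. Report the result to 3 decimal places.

Σxᵢ = 41, n = 5.
Posterior ∝ λ^5e^(−1λ) · λ^41e^(−5λ) = λ^46e^(−6λ), i.e. Gamma(shape=47, rate=6).
The mode of a Gamma(a, b) with a ≥ 1 (shape–rate) is (a−1)/b = 46/6 ≈ 7.667.

λ̂_MAP = 7.667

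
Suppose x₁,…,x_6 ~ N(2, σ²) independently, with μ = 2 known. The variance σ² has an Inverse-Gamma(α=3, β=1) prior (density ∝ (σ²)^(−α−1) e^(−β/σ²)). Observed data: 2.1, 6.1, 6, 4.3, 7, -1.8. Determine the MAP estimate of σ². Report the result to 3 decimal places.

Sum of squared deviations about the known mean: SS = (2.1−2)² + (6.1−2)² + (6−2)² + (4.3−2)² + (7−2)² + (-1.8−2)² = 77.55.
The Normal likelihood contributes (σ²)^(−n/2) exp(−SS/(2σ²)), so the posterior is Inverse-Gamma(α + n/2, β + SS/2) = Inverse-Gamma(6, 39.775).
The mode of Inverse-Gamma(a, b) is b/(a+1) = 39.775/7 ≈ 5.682.

σ̂²_MAP = 5.682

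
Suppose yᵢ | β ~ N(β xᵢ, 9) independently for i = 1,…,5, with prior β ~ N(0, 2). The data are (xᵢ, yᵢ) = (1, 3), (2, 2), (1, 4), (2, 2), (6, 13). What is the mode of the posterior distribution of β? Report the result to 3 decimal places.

log p(β | y) = −Σ(yᵢ − βxᵢ)²/(2·9) − β²/(2·2) + const.
Setting the derivative to zero: Σxᵢ(yᵢ − βxᵢ)/9 − β/2 = 0, so β = Σxᵢyᵢ / (Σxᵢ² + σ²/τ²).
Σxᵢyᵢ = 1·3 + 2·2 + 1·4 + 2·2 + 6·13 = 93; Σxᵢ² = 46; σ²/τ² = 4.5.
β̂_MAP = 93 / (46 + 4.5) = 93/50.5 ≈ 1.842.

β̂_MAP = 1.842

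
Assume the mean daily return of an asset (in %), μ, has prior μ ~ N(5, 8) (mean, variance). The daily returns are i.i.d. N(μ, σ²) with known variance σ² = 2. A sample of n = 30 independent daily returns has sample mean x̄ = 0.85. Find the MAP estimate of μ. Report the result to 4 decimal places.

n = 30, x̄ = 0.85.
For a Normal prior and Normal likelihood with known variance, the posterior is Normal; its mode equals its mean, the precision-weighted average.
Prior precision 1/σ₀² = 1/8 = 0.125; data precision n/σ² = 30/2 = 15.
μ̂ = (0.125·5 + 15·0.85) / (0.125 + 15) = 13.375/15.125 = 107/121 ≈ 0.8843.

μ̂_MAP = 0.8843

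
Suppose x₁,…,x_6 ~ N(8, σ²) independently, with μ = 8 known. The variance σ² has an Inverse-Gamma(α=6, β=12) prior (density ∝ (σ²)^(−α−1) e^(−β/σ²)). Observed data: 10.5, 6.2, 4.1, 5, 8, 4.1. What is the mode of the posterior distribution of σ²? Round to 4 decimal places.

σ̂²_MAP = 3.6455

Sum of squared deviations about the known mean: SS = (10.5−8)² + (6.2−8)² + (4.1−8)² + (5−8)² + (8−8)² + (4.1−8)² = 48.91.
The Normal likelihood contributes (σ²)^(−n/2) exp(−SS/(2σ²)), so the posterior is Inverse-Gamma(α + n/2, β + SS/2) = Inverse-Gamma(9, 36.455).
The mode of Inverse-Gamma(a, b) is b/(a+1) = 36.455/10 ≈ 3.6455.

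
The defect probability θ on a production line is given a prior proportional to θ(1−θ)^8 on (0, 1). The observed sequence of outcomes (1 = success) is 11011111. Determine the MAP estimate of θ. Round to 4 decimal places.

The prior density ∝ θ(1−θ)^8 is the kernel of Beta(2, 9).
Data: 7 successes in 8 trials (from the sequence). The binomial likelihood contributes θ^7(1−θ)^1, so the posterior is Beta(2+7, 9+1) = Beta(9, 10).
For Beta(a, b) with a, b > 1 the mode is (a−1)/(a+b−2) = 8/17 ≈ 0.4706.

θ̂_MAP = 0.4706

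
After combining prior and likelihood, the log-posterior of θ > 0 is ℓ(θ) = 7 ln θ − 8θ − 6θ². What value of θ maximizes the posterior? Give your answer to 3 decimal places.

θ̂_MAP = 0.500

ℓ'(θ) = 7/θ − 8 − 12θ. Setting this to zero and multiplying by θ: 12θ² + 8θ − 7 = 0.
θ = (−8 + √(8² + 4·12·7)) / (2·12) = (−8 + √400) / 24 = (−8 + 20)/24 = 1/2.
ℓ''(θ) = −7/θ² − 12 < 0, confirming a maximum.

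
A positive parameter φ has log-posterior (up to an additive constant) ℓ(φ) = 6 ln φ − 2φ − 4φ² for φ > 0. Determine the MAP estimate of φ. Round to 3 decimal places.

φ̂_MAP = 0.750

ℓ'(φ) = 6/φ − 2 − 8φ. Setting this to zero and multiplying by φ: 8φ² + 2φ − 6 = 0.
φ = (−2 + √(2² + 4·8·6)) / (2·8) = (−2 + √196) / 16 = (−2 + 14)/16 = 3/4.
ℓ''(φ) = −6/φ² − 8 < 0, confirming a maximum.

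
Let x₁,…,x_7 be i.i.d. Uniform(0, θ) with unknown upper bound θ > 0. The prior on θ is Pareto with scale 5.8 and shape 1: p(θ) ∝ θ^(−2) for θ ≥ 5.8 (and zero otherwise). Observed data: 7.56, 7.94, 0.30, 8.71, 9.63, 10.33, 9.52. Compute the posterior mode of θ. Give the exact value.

θ̂_MAP = 10.33

The Uniform(0, θ) likelihood is θ^(−n) for θ ≥ max(xᵢ), zero otherwise. Here max(xᵢ) = 10.33.
Posterior ∝ θ^(−2) · θ^(−7) = θ^(−9) on θ ≥ max(5.8, 10.33) = 10.33.
This density is strictly decreasing in θ, so the posterior mode lies at the lower boundary of the support.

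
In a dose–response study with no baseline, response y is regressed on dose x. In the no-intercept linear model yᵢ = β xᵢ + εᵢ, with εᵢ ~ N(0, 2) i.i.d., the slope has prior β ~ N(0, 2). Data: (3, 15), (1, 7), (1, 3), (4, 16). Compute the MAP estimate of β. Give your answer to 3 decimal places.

β̂_MAP = 4.250

log p(β | y) = −Σ(yᵢ − βxᵢ)²/(2·2) − β²/(2·2) + const.
Setting the derivative to zero: Σxᵢ(yᵢ − βxᵢ)/2 − β/2 = 0, so β = Σxᵢyᵢ / (Σxᵢ² + σ²/τ²).
Σxᵢyᵢ = 3·15 + 1·7 + 1·3 + 4·16 = 119; Σxᵢ² = 27; σ²/τ² = 1.
β̂_MAP = 119 / (27 + 1) = 119/28 ≈ 4.250.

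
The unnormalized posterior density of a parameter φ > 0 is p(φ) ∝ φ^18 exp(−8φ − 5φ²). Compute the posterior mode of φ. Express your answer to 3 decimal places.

φ̂_MAP = 1.000

ℓ'(φ) = 18/φ − 8 − 10φ. Setting this to zero and multiplying by φ: 10φ² + 8φ − 18 = 0.
φ = (−8 + √(8² + 4·10·18)) / (2·10) = (−8 + √784) / 20 = (−8 + 28)/20 = 1.
ℓ''(φ) = −18/φ² − 10 < 0, confirming a maximum.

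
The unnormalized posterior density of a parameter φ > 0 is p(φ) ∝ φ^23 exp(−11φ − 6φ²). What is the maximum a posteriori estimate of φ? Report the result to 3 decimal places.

ℓ'(φ) = 23/φ − 11 − 12φ. Setting this to zero and multiplying by φ: 12φ² + 11φ − 23 = 0.
φ = (−11 + √(11² + 4·12·23)) / (2·12) = (−11 + √1225) / 24 = (−11 + 35)/24 = 1.
ℓ''(φ) = −23/φ² − 12 < 0, confirming a maximum.

φ̂_MAP = 1.000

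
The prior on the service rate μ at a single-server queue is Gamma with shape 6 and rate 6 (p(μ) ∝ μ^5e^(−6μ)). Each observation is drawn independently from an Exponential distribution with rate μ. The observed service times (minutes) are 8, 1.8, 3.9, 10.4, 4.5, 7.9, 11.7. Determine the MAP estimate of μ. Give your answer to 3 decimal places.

μ̂_MAP = 0.221

The Exponential(rate=μ) likelihood is ∝ μ^n e^(−μΣtᵢ). Here n = 7 and Σtᵢ = 8 + 1.8 + 3.9 + 10.4 + 4.5 + 7.9 + 11.7 = 48.2.
Posterior ∝ μ^5e^(−6μ) · μ^7e^(−48.2μ) = μ^12e^(−54.2μ), i.e. Gamma(13, 54.2).
Mode = (a−1)/b = 12/54.2 ≈ 0.221.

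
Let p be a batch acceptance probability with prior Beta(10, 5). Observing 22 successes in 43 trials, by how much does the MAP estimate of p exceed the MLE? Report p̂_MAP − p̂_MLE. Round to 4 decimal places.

Posterior is Beta(32, 26); MAP = (32−1)/(58−2) = 31/56 ≈ 0.55357.
MLE ignores the prior: p̂_MLE = k/n = 22/43 ≈ 0.51163.
Difference = 31/56 − 22/43 = 101/2408 ≈ 0.0419.

MAP − MLE = 0.0419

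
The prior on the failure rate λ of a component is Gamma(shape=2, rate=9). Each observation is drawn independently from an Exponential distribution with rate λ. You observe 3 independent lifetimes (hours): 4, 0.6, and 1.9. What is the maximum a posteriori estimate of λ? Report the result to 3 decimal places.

The Exponential(rate=λ) likelihood is ∝ λ^n e^(−λΣtᵢ). Here n = 3 and Σtᵢ = 4 + 0.6 + 1.9 = 6.5.
Posterior ∝ λe^(−9λ) · λ^3e^(−6.5λ) = λ^4e^(−15.5λ), i.e. Gamma(5, 15.5).
Mode = (a−1)/b = 4/15.5 ≈ 0.258.

λ̂_MAP = 0.258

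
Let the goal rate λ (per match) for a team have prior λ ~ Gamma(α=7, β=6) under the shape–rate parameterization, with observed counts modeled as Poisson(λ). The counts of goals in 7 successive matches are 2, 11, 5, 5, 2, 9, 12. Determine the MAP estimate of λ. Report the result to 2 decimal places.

Σxᵢ = 2+11+5+5+2+9+12 = 46, with n = 7.
Posterior ∝ λ^6e^(−6λ) · λ^46e^(−7λ) = λ^52e^(−13λ), i.e. Gamma(shape=53, rate=13).
The mode of a Gamma(a, b) with a ≥ 1 (shape–rate) is (a−1)/b = 52/13 ≈ 4.00.

λ̂_MAP = 4.00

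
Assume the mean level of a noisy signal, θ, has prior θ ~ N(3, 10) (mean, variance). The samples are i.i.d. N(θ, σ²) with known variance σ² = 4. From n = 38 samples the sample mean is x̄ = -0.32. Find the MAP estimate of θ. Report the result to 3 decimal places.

θ̂_MAP = -0.285

n = 38, x̄ = -0.32.
For a Normal prior and Normal likelihood with known variance, the posterior is Normal; its mode equals its mean, the precision-weighted average.
Prior precision 1/σ₀² = 1/10 = 0.1; data precision n/σ² = 38/4 = 9.5.
θ̂ = (0.1·3 + 9.5·(-0.32)) / (0.1 + 9.5) = (-2.74)/9.6 = -137/480 ≈ -0.285.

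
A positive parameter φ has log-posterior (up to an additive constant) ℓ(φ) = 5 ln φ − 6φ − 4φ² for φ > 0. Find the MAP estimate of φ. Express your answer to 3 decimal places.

φ̂_MAP = 0.500

ℓ'(φ) = 5/φ − 6 − 8φ. Setting this to zero and multiplying by φ: 8φ² + 6φ − 5 = 0.
φ = (−6 + √(6² + 4·8·5)) / (2·8) = (−6 + √196) / 16 = (−6 + 14)/16 = 1/2.
ℓ''(φ) = −5/φ² − 8 < 0, confirming a maximum.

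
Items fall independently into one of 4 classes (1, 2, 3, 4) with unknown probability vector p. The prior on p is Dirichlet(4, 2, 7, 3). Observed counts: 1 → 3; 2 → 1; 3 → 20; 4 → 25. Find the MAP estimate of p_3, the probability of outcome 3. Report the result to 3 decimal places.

The posterior is Dirichlet(αᵢ + nᵢ) = Dirichlet(7, 3, 27, 28).
For a Dirichlet(a₁,…,a_K) with all aᵢ > 1, the mode has j-th component (aⱼ − 1)/(Σaᵢ − K).
Here Σaᵢ = 65 and K = 4, so p_3 = (27 − 1)/(65 − 4) = 26/61 ≈ 0.426.

MAP estimate: 0.426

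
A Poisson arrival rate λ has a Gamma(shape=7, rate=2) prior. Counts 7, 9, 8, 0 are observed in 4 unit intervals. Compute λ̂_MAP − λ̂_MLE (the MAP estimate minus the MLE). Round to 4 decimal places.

MAP − MLE = -1.0000

Σxᵢ = 24. Posterior is Gamma(31, 6); MAP = (31−1)/6 = 30/6 ≈ 5.00000.
MLE = x̄ = 24/4 ≈ 6.00000.
Difference = 30/6 − 24/4 = -1 ≈ -1.0000.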